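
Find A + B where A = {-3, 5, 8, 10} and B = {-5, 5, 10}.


A + B = {a + b : a ∈ A, b ∈ B}.
Enumerate all |A|·|B| = 4·3 = 12 pairs (a, b) and collect distinct sums.
a = -3: -3+-5=-8, -3+5=2, -3+10=7
a = 5: 5+-5=0, 5+5=10, 5+10=15
a = 8: 8+-5=3, 8+5=13, 8+10=18
a = 10: 10+-5=5, 10+5=15, 10+10=20
Collecting distinct sums: A + B = {-8, 0, 2, 3, 5, 7, 10, 13, 15, 18, 20}
|A + B| = 11

A + B = {-8, 0, 2, 3, 5, 7, 10, 13, 15, 18, 20}


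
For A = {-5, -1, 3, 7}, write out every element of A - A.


A - A = {a - a' : a, a' ∈ A}.
Compute a - a' for each ordered pair (a, a'):
a = -5: -5--5=0, -5--1=-4, -5-3=-8, -5-7=-12
a = -1: -1--5=4, -1--1=0, -1-3=-4, -1-7=-8
a = 3: 3--5=8, 3--1=4, 3-3=0, 3-7=-4
a = 7: 7--5=12, 7--1=8, 7-3=4, 7-7=0
Collecting distinct values (and noting 0 appears from a-a):
A - A = {-12, -8, -4, 0, 4, 8, 12}
|A - A| = 7

A - A = {-12, -8, -4, 0, 4, 8, 12}


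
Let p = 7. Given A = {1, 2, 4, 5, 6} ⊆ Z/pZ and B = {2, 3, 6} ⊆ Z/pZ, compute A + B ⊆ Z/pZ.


Work in Z/7Z: reduce every sum a + b modulo 7.
Enumerate all 15 pairs:
a = 1: 1+2=3, 1+3=4, 1+6=0
a = 2: 2+2=4, 2+3=5, 2+6=1
a = 4: 4+2=6, 4+3=0, 4+6=3
a = 5: 5+2=0, 5+3=1, 5+6=4
a = 6: 6+2=1, 6+3=2, 6+6=5
Distinct residues collected: {0, 1, 2, 3, 4, 5, 6}
|A + B| = 7 (out of 7 total residues).

A + B = {0, 1, 2, 3, 4, 5, 6}


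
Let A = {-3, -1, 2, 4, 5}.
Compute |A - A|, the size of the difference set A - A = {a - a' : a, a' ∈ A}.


A - A = {a - a' : a, a' ∈ A}; |A| = 5.
Bounds: 2|A|-1 ≤ |A - A| ≤ |A|² - |A| + 1, i.e. 9 ≤ |A - A| ≤ 21.
Note: 0 ∈ A - A always (from a - a). The set is symmetric: if d ∈ A - A then -d ∈ A - A.
Enumerate nonzero differences d = a - a' with a > a' (then include -d):
Positive differences: {1, 2, 3, 5, 6, 7, 8}
Full difference set: {0} ∪ (positive diffs) ∪ (negative diffs).
|A - A| = 1 + 2·7 = 15 (matches direct enumeration: 15).

|A - A| = 15


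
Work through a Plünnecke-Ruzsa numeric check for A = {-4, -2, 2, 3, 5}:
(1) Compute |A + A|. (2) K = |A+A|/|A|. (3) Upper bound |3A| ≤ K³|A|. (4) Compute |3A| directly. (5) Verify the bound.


|A| = 5.
Step 1: Compute A + A by enumerating all 25 pairs.
A + A = {-8, -6, -4, -2, -1, 0, 1, 3, 4, 5, 6, 7, 8, 10}, so |A + A| = 14.
Step 2: Doubling constant K = |A + A|/|A| = 14/5 = 14/5 ≈ 2.8000.
Step 3: Plünnecke-Ruzsa gives |3A| ≤ K³·|A| = (2.8000)³ · 5 ≈ 109.7600.
Step 4: Compute 3A = A + A + A directly by enumerating all triples (a,b,c) ∈ A³; |3A| = 24.
Step 5: Check 24 ≤ 109.7600? Yes ✓.

K = 14/5, Plünnecke-Ruzsa bound K³|A| ≈ 109.7600, |3A| = 24, inequality holds.


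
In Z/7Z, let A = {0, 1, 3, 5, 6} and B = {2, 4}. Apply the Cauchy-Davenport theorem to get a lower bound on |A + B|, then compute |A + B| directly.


Cauchy-Davenport: |A + B| ≥ min(p, |A| + |B| - 1) for A, B nonempty in Z/pZ.
|A| = 5, |B| = 2, p = 7.
CD lower bound = min(7, 5 + 2 - 1) = min(7, 6) = 6.
Compute A + B mod 7 directly:
a = 0: 0+2=2, 0+4=4
a = 1: 1+2=3, 1+4=5
a = 3: 3+2=5, 3+4=0
a = 5: 5+2=0, 5+4=2
a = 6: 6+2=1, 6+4=3
A + B = {0, 1, 2, 3, 4, 5}, so |A + B| = 6.
Verify: 6 ≥ 6? Yes ✓.

CD lower bound = 6, actual |A + B| = 6.


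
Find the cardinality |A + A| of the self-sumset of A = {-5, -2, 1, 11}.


A + A = {a + a' : a, a' ∈ A}; |A| = 4.
General bounds: 2|A| - 1 ≤ |A + A| ≤ |A|(|A|+1)/2, i.e. 7 ≤ |A + A| ≤ 10.
Lower bound 2|A|-1 is attained iff A is an arithmetic progression.
Enumerate sums a + a' for a ≤ a' (symmetric, so this suffices):
a = -5: -5+-5=-10, -5+-2=-7, -5+1=-4, -5+11=6
a = -2: -2+-2=-4, -2+1=-1, -2+11=9
a = 1: 1+1=2, 1+11=12
a = 11: 11+11=22
Distinct sums: {-10, -7, -4, -1, 2, 6, 9, 12, 22}
|A + A| = 9

|A + A| = 9


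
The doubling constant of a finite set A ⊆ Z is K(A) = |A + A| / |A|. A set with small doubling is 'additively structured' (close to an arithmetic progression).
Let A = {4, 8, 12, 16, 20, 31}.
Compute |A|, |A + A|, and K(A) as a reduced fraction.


|A| = 6.
Compute A + A by enumerating all 36 pairs.
A + A = {8, 12, 16, 20, 24, 28, 32, 35, 36, 39, 40, 43, 47, 51, 62}, so |A + A| = 15.
K = |A + A| / |A| = 15/6 = 5/2 ≈ 2.5000.
Reference: AP of size 6 gives K = 11/6 ≈ 1.8333; a fully generic set of size 6 gives K ≈ 3.5000.

|A| = 6, |A + A| = 15, K = 15/6 = 5/2.


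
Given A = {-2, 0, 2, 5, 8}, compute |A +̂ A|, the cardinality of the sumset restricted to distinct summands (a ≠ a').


Restricted sumset: A +̂ A = {a + a' : a ∈ A, a' ∈ A, a ≠ a'}.
Equivalently, take A + A and drop any sum 2a that is achievable ONLY as a + a for a ∈ A (i.e. sums representable only with equal summands).
Enumerate pairs (a, a') with a < a' (symmetric, so each unordered pair gives one sum; this covers all a ≠ a'):
  -2 + 0 = -2
  -2 + 2 = 0
  -2 + 5 = 3
  -2 + 8 = 6
  0 + 2 = 2
  0 + 5 = 5
  0 + 8 = 8
  2 + 5 = 7
  2 + 8 = 10
  5 + 8 = 13
Collected distinct sums: {-2, 0, 2, 3, 5, 6, 7, 8, 10, 13}
|A +̂ A| = 10
(Reference bound: |A +̂ A| ≥ 2|A| - 3 for |A| ≥ 2, with |A| = 5 giving ≥ 7.)

|A +̂ A| = 10


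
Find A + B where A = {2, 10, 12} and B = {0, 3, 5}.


A + B = {a + b : a ∈ A, b ∈ B}.
Enumerate all |A|·|B| = 3·3 = 9 pairs (a, b) and collect distinct sums.
a = 2: 2+0=2, 2+3=5, 2+5=7
a = 10: 10+0=10, 10+3=13, 10+5=15
a = 12: 12+0=12, 12+3=15, 12+5=17
Collecting distinct sums: A + B = {2, 5, 7, 10, 12, 13, 15, 17}
|A + B| = 8

A + B = {2, 5, 7, 10, 12, 13, 15, 17}


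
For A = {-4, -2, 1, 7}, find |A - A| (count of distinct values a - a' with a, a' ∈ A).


A - A = {a - a' : a, a' ∈ A}; |A| = 4.
Bounds: 2|A|-1 ≤ |A - A| ≤ |A|² - |A| + 1, i.e. 7 ≤ |A - A| ≤ 13.
Note: 0 ∈ A - A always (from a - a). The set is symmetric: if d ∈ A - A then -d ∈ A - A.
Enumerate nonzero differences d = a - a' with a > a' (then include -d):
Positive differences: {2, 3, 5, 6, 9, 11}
Full difference set: {0} ∪ (positive diffs) ∪ (negative diffs).
|A - A| = 1 + 2·6 = 13 (matches direct enumeration: 13).

|A - A| = 13


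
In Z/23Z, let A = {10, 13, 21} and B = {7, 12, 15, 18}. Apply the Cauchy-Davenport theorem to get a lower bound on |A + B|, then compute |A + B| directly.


Cauchy-Davenport: |A + B| ≥ min(p, |A| + |B| - 1) for A, B nonempty in Z/pZ.
|A| = 3, |B| = 4, p = 23.
CD lower bound = min(23, 3 + 4 - 1) = min(23, 6) = 6.
Compute A + B mod 23 directly:
a = 10: 10+7=17, 10+12=22, 10+15=2, 10+18=5
a = 13: 13+7=20, 13+12=2, 13+15=5, 13+18=8
a = 21: 21+7=5, 21+12=10, 21+15=13, 21+18=16
A + B = {2, 5, 8, 10, 13, 16, 17, 20, 22}, so |A + B| = 9.
Verify: 9 ≥ 6? Yes ✓.

CD lower bound = 6, actual |A + B| = 9.


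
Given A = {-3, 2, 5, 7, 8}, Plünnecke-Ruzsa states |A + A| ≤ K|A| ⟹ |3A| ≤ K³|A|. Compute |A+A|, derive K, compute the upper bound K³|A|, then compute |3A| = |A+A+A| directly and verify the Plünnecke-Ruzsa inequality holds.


|A| = 5.
Step 1: Compute A + A by enumerating all 25 pairs.
A + A = {-6, -1, 2, 4, 5, 7, 9, 10, 12, 13, 14, 15, 16}, so |A + A| = 13.
Step 2: Doubling constant K = |A + A|/|A| = 13/5 = 13/5 ≈ 2.6000.
Step 3: Plünnecke-Ruzsa gives |3A| ≤ K³·|A| = (2.6000)³ · 5 ≈ 87.8800.
Step 4: Compute 3A = A + A + A directly by enumerating all triples (a,b,c) ∈ A³; |3A| = 24.
Step 5: Check 24 ≤ 87.8800? Yes ✓.

K = 13/5, Plünnecke-Ruzsa bound K³|A| ≈ 87.8800, |3A| = 24, inequality holds.


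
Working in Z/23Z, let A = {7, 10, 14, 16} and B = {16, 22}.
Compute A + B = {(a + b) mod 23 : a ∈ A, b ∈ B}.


Work in Z/23Z: reduce every sum a + b modulo 23.
Enumerate all 8 pairs:
a = 7: 7+16=0, 7+22=6
a = 10: 10+16=3, 10+22=9
a = 14: 14+16=7, 14+22=13
a = 16: 16+16=9, 16+22=15
Distinct residues collected: {0, 3, 6, 7, 9, 13, 15}
|A + B| = 7 (out of 23 total residues).

A + B = {0, 3, 6, 7, 9, 13, 15}


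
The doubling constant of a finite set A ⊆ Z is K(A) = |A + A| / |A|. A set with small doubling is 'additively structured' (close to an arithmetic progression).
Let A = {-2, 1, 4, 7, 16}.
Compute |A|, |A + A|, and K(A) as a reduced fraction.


|A| = 5.
Compute A + A by enumerating all 25 pairs.
A + A = {-4, -1, 2, 5, 8, 11, 14, 17, 20, 23, 32}, so |A + A| = 11.
K = |A + A| / |A| = 11/5 (already in lowest terms) ≈ 2.2000.
Reference: AP of size 5 gives K = 9/5 ≈ 1.8000; a fully generic set of size 5 gives K ≈ 3.0000.

|A| = 5, |A + A| = 11, K = 11/5.


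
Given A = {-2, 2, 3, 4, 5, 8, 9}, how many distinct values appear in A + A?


A + A = {a + a' : a, a' ∈ A}; |A| = 7.
General bounds: 2|A| - 1 ≤ |A + A| ≤ |A|(|A|+1)/2, i.e. 13 ≤ |A + A| ≤ 28.
Lower bound 2|A|-1 is attained iff A is an arithmetic progression.
Enumerate sums a + a' for a ≤ a' (symmetric, so this suffices):
a = -2: -2+-2=-4, -2+2=0, -2+3=1, -2+4=2, -2+5=3, -2+8=6, -2+9=7
a = 2: 2+2=4, 2+3=5, 2+4=6, 2+5=7, 2+8=10, 2+9=11
a = 3: 3+3=6, 3+4=7, 3+5=8, 3+8=11, 3+9=12
a = 4: 4+4=8, 4+5=9, 4+8=12, 4+9=13
a = 5: 5+5=10, 5+8=13, 5+9=14
a = 8: 8+8=16, 8+9=17
a = 9: 9+9=18
Distinct sums: {-4, 0, 1, 2, 3, 4, 5, 6, 7, 8, 9, 10, 11, 12, 13, 14, 16, 17, 18}
|A + A| = 19

|A + A| = 19


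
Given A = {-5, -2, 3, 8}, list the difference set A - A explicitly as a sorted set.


A - A = {a - a' : a, a' ∈ A}.
Compute a - a' for each ordered pair (a, a'):
a = -5: -5--5=0, -5--2=-3, -5-3=-8, -5-8=-13
a = -2: -2--5=3, -2--2=0, -2-3=-5, -2-8=-10
a = 3: 3--5=8, 3--2=5, 3-3=0, 3-8=-5
a = 8: 8--5=13, 8--2=10, 8-3=5, 8-8=0
Collecting distinct values (and noting 0 appears from a-a):
A - A = {-13, -10, -8, -5, -3, 0, 3, 5, 8, 10, 13}
|A - A| = 11

A - A = {-13, -10, -8, -5, -3, 0, 3, 5, 8, 10, 13}


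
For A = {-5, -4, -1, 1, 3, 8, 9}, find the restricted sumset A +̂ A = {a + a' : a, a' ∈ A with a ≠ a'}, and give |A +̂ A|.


Restricted sumset: A +̂ A = {a + a' : a ∈ A, a' ∈ A, a ≠ a'}.
Equivalently, take A + A and drop any sum 2a that is achievable ONLY as a + a for a ∈ A (i.e. sums representable only with equal summands).
Enumerate pairs (a, a') with a < a' (symmetric, so each unordered pair gives one sum; this covers all a ≠ a'):
  -5 + -4 = -9
  -5 + -1 = -6
  -5 + 1 = -4
  -5 + 3 = -2
  -5 + 8 = 3
  -5 + 9 = 4
  -4 + -1 = -5
  -4 + 1 = -3
  -4 + 3 = -1
  -4 + 8 = 4
  -4 + 9 = 5
  -1 + 1 = 0
  -1 + 3 = 2
  -1 + 8 = 7
  -1 + 9 = 8
  1 + 3 = 4
  1 + 8 = 9
  1 + 9 = 10
  3 + 8 = 11
  3 + 9 = 12
  8 + 9 = 17
Collected distinct sums: {-9, -6, -5, -4, -3, -2, -1, 0, 2, 3, 4, 5, 7, 8, 9, 10, 11, 12, 17}
|A +̂ A| = 19
(Reference bound: |A +̂ A| ≥ 2|A| - 3 for |A| ≥ 2, with |A| = 7 giving ≥ 11.)

|A +̂ A| = 19


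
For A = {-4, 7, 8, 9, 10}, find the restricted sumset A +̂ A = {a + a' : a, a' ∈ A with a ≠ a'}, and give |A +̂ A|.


Restricted sumset: A +̂ A = {a + a' : a ∈ A, a' ∈ A, a ≠ a'}.
Equivalently, take A + A and drop any sum 2a that is achievable ONLY as a + a for a ∈ A (i.e. sums representable only with equal summands).
Enumerate pairs (a, a') with a < a' (symmetric, so each unordered pair gives one sum; this covers all a ≠ a'):
  -4 + 7 = 3
  -4 + 8 = 4
  -4 + 9 = 5
  -4 + 10 = 6
  7 + 8 = 15
  7 + 9 = 16
  7 + 10 = 17
  8 + 9 = 17
  8 + 10 = 18
  9 + 10 = 19
Collected distinct sums: {3, 4, 5, 6, 15, 16, 17, 18, 19}
|A +̂ A| = 9
(Reference bound: |A +̂ A| ≥ 2|A| - 3 for |A| ≥ 2, with |A| = 5 giving ≥ 7.)

|A +̂ A| = 9


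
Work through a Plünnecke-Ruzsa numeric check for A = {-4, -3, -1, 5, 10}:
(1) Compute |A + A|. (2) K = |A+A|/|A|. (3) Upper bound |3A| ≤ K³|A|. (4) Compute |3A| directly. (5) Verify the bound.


|A| = 5.
Step 1: Compute A + A by enumerating all 25 pairs.
A + A = {-8, -7, -6, -5, -4, -2, 1, 2, 4, 6, 7, 9, 10, 15, 20}, so |A + A| = 15.
Step 2: Doubling constant K = |A + A|/|A| = 15/5 = 15/5 ≈ 3.0000.
Step 3: Plünnecke-Ruzsa gives |3A| ≤ K³·|A| = (3.0000)³ · 5 ≈ 135.0000.
Step 4: Compute 3A = A + A + A directly by enumerating all triples (a,b,c) ∈ A³; |3A| = 31.
Step 5: Check 31 ≤ 135.0000? Yes ✓.

K = 15/5, Plünnecke-Ruzsa bound K³|A| ≈ 135.0000, |3A| = 31, inequality holds.


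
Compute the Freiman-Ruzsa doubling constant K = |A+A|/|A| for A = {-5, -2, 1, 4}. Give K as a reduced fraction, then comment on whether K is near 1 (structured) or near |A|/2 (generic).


|A| = 4.
Compute A + A by enumerating all 16 pairs.
A + A = {-10, -7, -4, -1, 2, 5, 8}, so |A + A| = 7.
K = |A + A| / |A| = 7/4 (already in lowest terms) ≈ 1.7500.
Reference: AP of size 4 gives K = 7/4 ≈ 1.7500; a fully generic set of size 4 gives K ≈ 2.5000.

|A| = 4, |A + A| = 7, K = 7/4.


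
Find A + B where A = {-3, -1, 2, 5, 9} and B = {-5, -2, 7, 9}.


A + B = {a + b : a ∈ A, b ∈ B}.
Enumerate all |A|·|B| = 5·4 = 20 pairs (a, b) and collect distinct sums.
a = -3: -3+-5=-8, -3+-2=-5, -3+7=4, -3+9=6
a = -1: -1+-5=-6, -1+-2=-3, -1+7=6, -1+9=8
a = 2: 2+-5=-3, 2+-2=0, 2+7=9, 2+9=11
a = 5: 5+-5=0, 5+-2=3, 5+7=12, 5+9=14
a = 9: 9+-5=4, 9+-2=7, 9+7=16, 9+9=18
Collecting distinct sums: A + B = {-8, -6, -5, -3, 0, 3, 4, 6, 7, 8, 9, 11, 12, 14, 16, 18}
|A + B| = 16

A + B = {-8, -6, -5, -3, 0, 3, 4, 6, 7, 8, 9, 11, 12, 14, 16, 18}


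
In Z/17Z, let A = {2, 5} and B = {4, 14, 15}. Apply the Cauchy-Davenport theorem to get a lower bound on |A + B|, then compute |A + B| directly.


Cauchy-Davenport: |A + B| ≥ min(p, |A| + |B| - 1) for A, B nonempty in Z/pZ.
|A| = 2, |B| = 3, p = 17.
CD lower bound = min(17, 2 + 3 - 1) = min(17, 4) = 4.
Compute A + B mod 17 directly:
a = 2: 2+4=6, 2+14=16, 2+15=0
a = 5: 5+4=9, 5+14=2, 5+15=3
A + B = {0, 2, 3, 6, 9, 16}, so |A + B| = 6.
Verify: 6 ≥ 4? Yes ✓.

CD lower bound = 4, actual |A + B| = 6.


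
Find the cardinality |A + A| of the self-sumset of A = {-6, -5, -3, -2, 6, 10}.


A + A = {a + a' : a, a' ∈ A}; |A| = 6.
General bounds: 2|A| - 1 ≤ |A + A| ≤ |A|(|A|+1)/2, i.e. 11 ≤ |A + A| ≤ 21.
Lower bound 2|A|-1 is attained iff A is an arithmetic progression.
Enumerate sums a + a' for a ≤ a' (symmetric, so this suffices):
a = -6: -6+-6=-12, -6+-5=-11, -6+-3=-9, -6+-2=-8, -6+6=0, -6+10=4
a = -5: -5+-5=-10, -5+-3=-8, -5+-2=-7, -5+6=1, -5+10=5
a = -3: -3+-3=-6, -3+-2=-5, -3+6=3, -3+10=7
a = -2: -2+-2=-4, -2+6=4, -2+10=8
a = 6: 6+6=12, 6+10=16
a = 10: 10+10=20
Distinct sums: {-12, -11, -10, -9, -8, -7, -6, -5, -4, 0, 1, 3, 4, 5, 7, 8, 12, 16, 20}
|A + A| = 19

|A + A| = 19


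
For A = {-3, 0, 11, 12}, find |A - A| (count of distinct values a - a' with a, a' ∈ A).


A - A = {a - a' : a, a' ∈ A}; |A| = 4.
Bounds: 2|A|-1 ≤ |A - A| ≤ |A|² - |A| + 1, i.e. 7 ≤ |A - A| ≤ 13.
Note: 0 ∈ A - A always (from a - a). The set is symmetric: if d ∈ A - A then -d ∈ A - A.
Enumerate nonzero differences d = a - a' with a > a' (then include -d):
Positive differences: {1, 3, 11, 12, 14, 15}
Full difference set: {0} ∪ (positive diffs) ∪ (negative diffs).
|A - A| = 1 + 2·6 = 13 (matches direct enumeration: 13).

|A - A| = 13


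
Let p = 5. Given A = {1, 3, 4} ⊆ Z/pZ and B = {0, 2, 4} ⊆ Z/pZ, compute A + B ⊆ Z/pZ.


Work in Z/5Z: reduce every sum a + b modulo 5.
Enumerate all 9 pairs:
a = 1: 1+0=1, 1+2=3, 1+4=0
a = 3: 3+0=3, 3+2=0, 3+4=2
a = 4: 4+0=4, 4+2=1, 4+4=3
Distinct residues collected: {0, 1, 2, 3, 4}
|A + B| = 5 (out of 5 total residues).

A + B = {0, 1, 2, 3, 4}


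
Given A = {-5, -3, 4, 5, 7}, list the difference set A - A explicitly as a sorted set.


A - A = {a - a' : a, a' ∈ A}.
Compute a - a' for each ordered pair (a, a'):
a = -5: -5--5=0, -5--3=-2, -5-4=-9, -5-5=-10, -5-7=-12
a = -3: -3--5=2, -3--3=0, -3-4=-7, -3-5=-8, -3-7=-10
a = 4: 4--5=9, 4--3=7, 4-4=0, 4-5=-1, 4-7=-3
a = 5: 5--5=10, 5--3=8, 5-4=1, 5-5=0, 5-7=-2
a = 7: 7--5=12, 7--3=10, 7-4=3, 7-5=2, 7-7=0
Collecting distinct values (and noting 0 appears from a-a):
A - A = {-12, -10, -9, -8, -7, -3, -2, -1, 0, 1, 2, 3, 7, 8, 9, 10, 12}
|A - A| = 17

A - A = {-12, -10, -9, -8, -7, -3, -2, -1, 0, 1, 2, 3, 7, 8, 9, 10, 12}


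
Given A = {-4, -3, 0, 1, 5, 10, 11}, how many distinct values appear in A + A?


A + A = {a + a' : a, a' ∈ A}; |A| = 7.
General bounds: 2|A| - 1 ≤ |A + A| ≤ |A|(|A|+1)/2, i.e. 13 ≤ |A + A| ≤ 28.
Lower bound 2|A|-1 is attained iff A is an arithmetic progression.
Enumerate sums a + a' for a ≤ a' (symmetric, so this suffices):
a = -4: -4+-4=-8, -4+-3=-7, -4+0=-4, -4+1=-3, -4+5=1, -4+10=6, -4+11=7
a = -3: -3+-3=-6, -3+0=-3, -3+1=-2, -3+5=2, -3+10=7, -3+11=8
a = 0: 0+0=0, 0+1=1, 0+5=5, 0+10=10, 0+11=11
a = 1: 1+1=2, 1+5=6, 1+10=11, 1+11=12
a = 5: 5+5=10, 5+10=15, 5+11=16
a = 10: 10+10=20, 10+11=21
a = 11: 11+11=22
Distinct sums: {-8, -7, -6, -4, -3, -2, 0, 1, 2, 5, 6, 7, 8, 10, 11, 12, 15, 16, 20, 21, 22}
|A + A| = 21

|A + A| = 21


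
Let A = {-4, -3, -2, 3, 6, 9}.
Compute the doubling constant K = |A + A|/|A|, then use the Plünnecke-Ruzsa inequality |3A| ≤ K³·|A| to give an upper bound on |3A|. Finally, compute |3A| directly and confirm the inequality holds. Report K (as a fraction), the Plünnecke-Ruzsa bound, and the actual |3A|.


|A| = 6.
Step 1: Compute A + A by enumerating all 36 pairs.
A + A = {-8, -7, -6, -5, -4, -1, 0, 1, 2, 3, 4, 5, 6, 7, 9, 12, 15, 18}, so |A + A| = 18.
Step 2: Doubling constant K = |A + A|/|A| = 18/6 = 18/6 ≈ 3.0000.
Step 3: Plünnecke-Ruzsa gives |3A| ≤ K³·|A| = (3.0000)³ · 6 ≈ 162.0000.
Step 4: Compute 3A = A + A + A directly by enumerating all triples (a,b,c) ∈ A³; |3A| = 33.
Step 5: Check 33 ≤ 162.0000? Yes ✓.

K = 18/6, Plünnecke-Ruzsa bound K³|A| ≈ 162.0000, |3A| = 33, inequality holds.


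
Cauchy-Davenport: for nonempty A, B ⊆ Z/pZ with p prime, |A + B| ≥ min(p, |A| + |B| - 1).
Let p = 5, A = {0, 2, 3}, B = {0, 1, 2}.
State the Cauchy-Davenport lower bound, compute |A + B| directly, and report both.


Cauchy-Davenport: |A + B| ≥ min(p, |A| + |B| - 1) for A, B nonempty in Z/pZ.
|A| = 3, |B| = 3, p = 5.
CD lower bound = min(5, 3 + 3 - 1) = min(5, 5) = 5.
Compute A + B mod 5 directly:
a = 0: 0+0=0, 0+1=1, 0+2=2
a = 2: 2+0=2, 2+1=3, 2+2=4
a = 3: 3+0=3, 3+1=4, 3+2=0
A + B = {0, 1, 2, 3, 4}, so |A + B| = 5.
Verify: 5 ≥ 5? Yes ✓.

CD lower bound = 5, actual |A + B| = 5.


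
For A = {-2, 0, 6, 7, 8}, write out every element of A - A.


A - A = {a - a' : a, a' ∈ A}.
Compute a - a' for each ordered pair (a, a'):
a = -2: -2--2=0, -2-0=-2, -2-6=-8, -2-7=-9, -2-8=-10
a = 0: 0--2=2, 0-0=0, 0-6=-6, 0-7=-7, 0-8=-8
a = 6: 6--2=8, 6-0=6, 6-6=0, 6-7=-1, 6-8=-2
a = 7: 7--2=9, 7-0=7, 7-6=1, 7-7=0, 7-8=-1
a = 8: 8--2=10, 8-0=8, 8-6=2, 8-7=1, 8-8=0
Collecting distinct values (and noting 0 appears from a-a):
A - A = {-10, -9, -8, -7, -6, -2, -1, 0, 1, 2, 6, 7, 8, 9, 10}
|A - A| = 15

A - A = {-10, -9, -8, -7, -6, -2, -1, 0, 1, 2, 6, 7, 8, 9, 10}


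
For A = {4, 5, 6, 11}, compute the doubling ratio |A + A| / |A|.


|A| = 4.
Compute A + A by enumerating all 16 pairs.
A + A = {8, 9, 10, 11, 12, 15, 16, 17, 22}, so |A + A| = 9.
K = |A + A| / |A| = 9/4 (already in lowest terms) ≈ 2.2500.
Reference: AP of size 4 gives K = 7/4 ≈ 1.7500; a fully generic set of size 4 gives K ≈ 2.5000.

|A| = 4, |A + A| = 9, K = 9/4.


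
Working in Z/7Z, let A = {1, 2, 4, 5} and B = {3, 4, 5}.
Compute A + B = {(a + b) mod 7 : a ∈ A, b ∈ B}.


Work in Z/7Z: reduce every sum a + b modulo 7.
Enumerate all 12 pairs:
a = 1: 1+3=4, 1+4=5, 1+5=6
a = 2: 2+3=5, 2+4=6, 2+5=0
a = 4: 4+3=0, 4+4=1, 4+5=2
a = 5: 5+3=1, 5+4=2, 5+5=3
Distinct residues collected: {0, 1, 2, 3, 4, 5, 6}
|A + B| = 7 (out of 7 total residues).

A + B = {0, 1, 2, 3, 4, 5, 6}


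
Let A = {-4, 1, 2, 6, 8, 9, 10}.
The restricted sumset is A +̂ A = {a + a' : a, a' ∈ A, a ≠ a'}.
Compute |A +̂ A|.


Restricted sumset: A +̂ A = {a + a' : a ∈ A, a' ∈ A, a ≠ a'}.
Equivalently, take A + A and drop any sum 2a that is achievable ONLY as a + a for a ∈ A (i.e. sums representable only with equal summands).
Enumerate pairs (a, a') with a < a' (symmetric, so each unordered pair gives one sum; this covers all a ≠ a'):
  -4 + 1 = -3
  -4 + 2 = -2
  -4 + 6 = 2
  -4 + 8 = 4
  -4 + 9 = 5
  -4 + 10 = 6
  1 + 2 = 3
  1 + 6 = 7
  1 + 8 = 9
  1 + 9 = 10
  1 + 10 = 11
  2 + 6 = 8
  2 + 8 = 10
  2 + 9 = 11
  2 + 10 = 12
  6 + 8 = 14
  6 + 9 = 15
  6 + 10 = 16
  8 + 9 = 17
  8 + 10 = 18
  9 + 10 = 19
Collected distinct sums: {-3, -2, 2, 3, 4, 5, 6, 7, 8, 9, 10, 11, 12, 14, 15, 16, 17, 18, 19}
|A +̂ A| = 19
(Reference bound: |A +̂ A| ≥ 2|A| - 3 for |A| ≥ 2, with |A| = 7 giving ≥ 11.)

|A +̂ A| = 19


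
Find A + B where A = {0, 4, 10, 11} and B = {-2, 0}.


A + B = {a + b : a ∈ A, b ∈ B}.
Enumerate all |A|·|B| = 4·2 = 8 pairs (a, b) and collect distinct sums.
a = 0: 0+-2=-2, 0+0=0
a = 4: 4+-2=2, 4+0=4
a = 10: 10+-2=8, 10+0=10
a = 11: 11+-2=9, 11+0=11
Collecting distinct sums: A + B = {-2, 0, 2, 4, 8, 9, 10, 11}
|A + B| = 8

A + B = {-2, 0, 2, 4, 8, 9, 10, 11}


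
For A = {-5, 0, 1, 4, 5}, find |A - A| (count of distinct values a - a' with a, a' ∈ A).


A - A = {a - a' : a, a' ∈ A}; |A| = 5.
Bounds: 2|A|-1 ≤ |A - A| ≤ |A|² - |A| + 1, i.e. 9 ≤ |A - A| ≤ 21.
Note: 0 ∈ A - A always (from a - a). The set is symmetric: if d ∈ A - A then -d ∈ A - A.
Enumerate nonzero differences d = a - a' with a > a' (then include -d):
Positive differences: {1, 3, 4, 5, 6, 9, 10}
Full difference set: {0} ∪ (positive diffs) ∪ (negative diffs).
|A - A| = 1 + 2·7 = 15 (matches direct enumeration: 15).

|A - A| = 15


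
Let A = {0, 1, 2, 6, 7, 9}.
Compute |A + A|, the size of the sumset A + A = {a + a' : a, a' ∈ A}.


A + A = {a + a' : a, a' ∈ A}; |A| = 6.
General bounds: 2|A| - 1 ≤ |A + A| ≤ |A|(|A|+1)/2, i.e. 11 ≤ |A + A| ≤ 21.
Lower bound 2|A|-1 is attained iff A is an arithmetic progression.
Enumerate sums a + a' for a ≤ a' (symmetric, so this suffices):
a = 0: 0+0=0, 0+1=1, 0+2=2, 0+6=6, 0+7=7, 0+9=9
a = 1: 1+1=2, 1+2=3, 1+6=7, 1+7=8, 1+9=10
a = 2: 2+2=4, 2+6=8, 2+7=9, 2+9=11
a = 6: 6+6=12, 6+7=13, 6+9=15
a = 7: 7+7=14, 7+9=16
a = 9: 9+9=18
Distinct sums: {0, 1, 2, 3, 4, 6, 7, 8, 9, 10, 11, 12, 13, 14, 15, 16, 18}
|A + A| = 17

|A + A| = 17


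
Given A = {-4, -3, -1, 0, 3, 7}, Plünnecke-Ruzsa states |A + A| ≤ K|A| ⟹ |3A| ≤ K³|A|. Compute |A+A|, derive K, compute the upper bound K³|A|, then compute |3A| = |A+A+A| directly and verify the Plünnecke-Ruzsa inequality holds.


|A| = 6.
Step 1: Compute A + A by enumerating all 36 pairs.
A + A = {-8, -7, -6, -5, -4, -3, -2, -1, 0, 2, 3, 4, 6, 7, 10, 14}, so |A + A| = 16.
Step 2: Doubling constant K = |A + A|/|A| = 16/6 = 16/6 ≈ 2.6667.
Step 3: Plünnecke-Ruzsa gives |3A| ≤ K³·|A| = (2.6667)³ · 6 ≈ 113.7778.
Step 4: Compute 3A = A + A + A directly by enumerating all triples (a,b,c) ∈ A³; |3A| = 27.
Step 5: Check 27 ≤ 113.7778? Yes ✓.

K = 16/6, Plünnecke-Ruzsa bound K³|A| ≈ 113.7778, |3A| = 27, inequality holds.


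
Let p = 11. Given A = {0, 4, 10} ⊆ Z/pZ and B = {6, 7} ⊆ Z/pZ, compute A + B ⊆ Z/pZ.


Work in Z/11Z: reduce every sum a + b modulo 11.
Enumerate all 6 pairs:
a = 0: 0+6=6, 0+7=7
a = 4: 4+6=10, 4+7=0
a = 10: 10+6=5, 10+7=6
Distinct residues collected: {0, 5, 6, 7, 10}
|A + B| = 5 (out of 11 total residues).

A + B = {0, 5, 6, 7, 10}


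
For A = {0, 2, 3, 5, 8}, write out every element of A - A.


A - A = {a - a' : a, a' ∈ A}.
Compute a - a' for each ordered pair (a, a'):
a = 0: 0-0=0, 0-2=-2, 0-3=-3, 0-5=-5, 0-8=-8
a = 2: 2-0=2, 2-2=0, 2-3=-1, 2-5=-3, 2-8=-6
a = 3: 3-0=3, 3-2=1, 3-3=0, 3-5=-2, 3-8=-5
a = 5: 5-0=5, 5-2=3, 5-3=2, 5-5=0, 5-8=-3
a = 8: 8-0=8, 8-2=6, 8-3=5, 8-5=3, 8-8=0
Collecting distinct values (and noting 0 appears from a-a):
A - A = {-8, -6, -5, -3, -2, -1, 0, 1, 2, 3, 5, 6, 8}
|A - A| = 13

A - A = {-8, -6, -5, -3, -2, -1, 0, 1, 2, 3, 5, 6, 8}


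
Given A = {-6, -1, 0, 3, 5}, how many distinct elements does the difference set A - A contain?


A - A = {a - a' : a, a' ∈ A}; |A| = 5.
Bounds: 2|A|-1 ≤ |A - A| ≤ |A|² - |A| + 1, i.e. 9 ≤ |A - A| ≤ 21.
Note: 0 ∈ A - A always (from a - a). The set is symmetric: if d ∈ A - A then -d ∈ A - A.
Enumerate nonzero differences d = a - a' with a > a' (then include -d):
Positive differences: {1, 2, 3, 4, 5, 6, 9, 11}
Full difference set: {0} ∪ (positive diffs) ∪ (negative diffs).
|A - A| = 1 + 2·8 = 17 (matches direct enumeration: 17).

|A - A| = 17


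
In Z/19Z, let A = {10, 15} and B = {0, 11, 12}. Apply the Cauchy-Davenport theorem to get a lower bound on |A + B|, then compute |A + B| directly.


Cauchy-Davenport: |A + B| ≥ min(p, |A| + |B| - 1) for A, B nonempty in Z/pZ.
|A| = 2, |B| = 3, p = 19.
CD lower bound = min(19, 2 + 3 - 1) = min(19, 4) = 4.
Compute A + B mod 19 directly:
a = 10: 10+0=10, 10+11=2, 10+12=3
a = 15: 15+0=15, 15+11=7, 15+12=8
A + B = {2, 3, 7, 8, 10, 15}, so |A + B| = 6.
Verify: 6 ≥ 4? Yes ✓.

CD lower bound = 4, actual |A + B| = 6.


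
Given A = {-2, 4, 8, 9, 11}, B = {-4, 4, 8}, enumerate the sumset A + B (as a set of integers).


A + B = {a + b : a ∈ A, b ∈ B}.
Enumerate all |A|·|B| = 5·3 = 15 pairs (a, b) and collect distinct sums.
a = -2: -2+-4=-6, -2+4=2, -2+8=6
a = 4: 4+-4=0, 4+4=8, 4+8=12
a = 8: 8+-4=4, 8+4=12, 8+8=16
a = 9: 9+-4=5, 9+4=13, 9+8=17
a = 11: 11+-4=7, 11+4=15, 11+8=19
Collecting distinct sums: A + B = {-6, 0, 2, 4, 5, 6, 7, 8, 12, 13, 15, 16, 17, 19}
|A + B| = 14

A + B = {-6, 0, 2, 4, 5, 6, 7, 8, 12, 13, 15, 16, 17, 19}


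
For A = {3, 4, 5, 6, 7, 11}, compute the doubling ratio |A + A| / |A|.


|A| = 6.
Compute A + A by enumerating all 36 pairs.
A + A = {6, 7, 8, 9, 10, 11, 12, 13, 14, 15, 16, 17, 18, 22}, so |A + A| = 14.
K = |A + A| / |A| = 14/6 = 7/3 ≈ 2.3333.
Reference: AP of size 6 gives K = 11/6 ≈ 1.8333; a fully generic set of size 6 gives K ≈ 3.5000.

|A| = 6, |A + A| = 14, K = 14/6 = 7/3.


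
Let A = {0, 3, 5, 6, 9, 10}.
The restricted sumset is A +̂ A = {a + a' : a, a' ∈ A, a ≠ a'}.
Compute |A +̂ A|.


Restricted sumset: A +̂ A = {a + a' : a ∈ A, a' ∈ A, a ≠ a'}.
Equivalently, take A + A and drop any sum 2a that is achievable ONLY as a + a for a ∈ A (i.e. sums representable only with equal summands).
Enumerate pairs (a, a') with a < a' (symmetric, so each unordered pair gives one sum; this covers all a ≠ a'):
  0 + 3 = 3
  0 + 5 = 5
  0 + 6 = 6
  0 + 9 = 9
  0 + 10 = 10
  3 + 5 = 8
  3 + 6 = 9
  3 + 9 = 12
  3 + 10 = 13
  5 + 6 = 11
  5 + 9 = 14
  5 + 10 = 15
  6 + 9 = 15
  6 + 10 = 16
  9 + 10 = 19
Collected distinct sums: {3, 5, 6, 8, 9, 10, 11, 12, 13, 14, 15, 16, 19}
|A +̂ A| = 13
(Reference bound: |A +̂ A| ≥ 2|A| - 3 for |A| ≥ 2, with |A| = 6 giving ≥ 9.)

|A +̂ A| = 13


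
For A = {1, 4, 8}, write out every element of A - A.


A - A = {a - a' : a, a' ∈ A}.
Compute a - a' for each ordered pair (a, a'):
a = 1: 1-1=0, 1-4=-3, 1-8=-7
a = 4: 4-1=3, 4-4=0, 4-8=-4
a = 8: 8-1=7, 8-4=4, 8-8=0
Collecting distinct values (and noting 0 appears from a-a):
A - A = {-7, -4, -3, 0, 3, 4, 7}
|A - A| = 7

A - A = {-7, -4, -3, 0, 3, 4, 7}


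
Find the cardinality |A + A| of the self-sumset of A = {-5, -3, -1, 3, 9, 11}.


A + A = {a + a' : a, a' ∈ A}; |A| = 6.
General bounds: 2|A| - 1 ≤ |A + A| ≤ |A|(|A|+1)/2, i.e. 11 ≤ |A + A| ≤ 21.
Lower bound 2|A|-1 is attained iff A is an arithmetic progression.
Enumerate sums a + a' for a ≤ a' (symmetric, so this suffices):
a = -5: -5+-5=-10, -5+-3=-8, -5+-1=-6, -5+3=-2, -5+9=4, -5+11=6
a = -3: -3+-3=-6, -3+-1=-4, -3+3=0, -3+9=6, -3+11=8
a = -1: -1+-1=-2, -1+3=2, -1+9=8, -1+11=10
a = 3: 3+3=6, 3+9=12, 3+11=14
a = 9: 9+9=18, 9+11=20
a = 11: 11+11=22
Distinct sums: {-10, -8, -6, -4, -2, 0, 2, 4, 6, 8, 10, 12, 14, 18, 20, 22}
|A + A| = 16

|A + A| = 16


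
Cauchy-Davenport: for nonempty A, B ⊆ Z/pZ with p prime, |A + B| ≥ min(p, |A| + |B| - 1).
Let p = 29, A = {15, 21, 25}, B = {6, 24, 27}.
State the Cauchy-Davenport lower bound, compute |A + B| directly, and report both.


Cauchy-Davenport: |A + B| ≥ min(p, |A| + |B| - 1) for A, B nonempty in Z/pZ.
|A| = 3, |B| = 3, p = 29.
CD lower bound = min(29, 3 + 3 - 1) = min(29, 5) = 5.
Compute A + B mod 29 directly:
a = 15: 15+6=21, 15+24=10, 15+27=13
a = 21: 21+6=27, 21+24=16, 21+27=19
a = 25: 25+6=2, 25+24=20, 25+27=23
A + B = {2, 10, 13, 16, 19, 20, 21, 23, 27}, so |A + B| = 9.
Verify: 9 ≥ 5? Yes ✓.

CD lower bound = 5, actual |A + B| = 9.


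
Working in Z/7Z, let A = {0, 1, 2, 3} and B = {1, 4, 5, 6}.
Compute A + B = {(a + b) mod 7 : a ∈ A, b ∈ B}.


Work in Z/7Z: reduce every sum a + b modulo 7.
Enumerate all 16 pairs:
a = 0: 0+1=1, 0+4=4, 0+5=5, 0+6=6
a = 1: 1+1=2, 1+4=5, 1+5=6, 1+6=0
a = 2: 2+1=3, 2+4=6, 2+5=0, 2+6=1
a = 3: 3+1=4, 3+4=0, 3+5=1, 3+6=2
Distinct residues collected: {0, 1, 2, 3, 4, 5, 6}
|A + B| = 7 (out of 7 total residues).

A + B = {0, 1, 2, 3, 4, 5, 6}


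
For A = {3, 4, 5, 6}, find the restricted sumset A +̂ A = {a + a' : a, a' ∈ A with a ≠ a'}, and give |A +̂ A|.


Restricted sumset: A +̂ A = {a + a' : a ∈ A, a' ∈ A, a ≠ a'}.
Equivalently, take A + A and drop any sum 2a that is achievable ONLY as a + a for a ∈ A (i.e. sums representable only with equal summands).
Enumerate pairs (a, a') with a < a' (symmetric, so each unordered pair gives one sum; this covers all a ≠ a'):
  3 + 4 = 7
  3 + 5 = 8
  3 + 6 = 9
  4 + 5 = 9
  4 + 6 = 10
  5 + 6 = 11
Collected distinct sums: {7, 8, 9, 10, 11}
|A +̂ A| = 5
(Reference bound: |A +̂ A| ≥ 2|A| - 3 for |A| ≥ 2, with |A| = 4 giving ≥ 5.)

|A +̂ A| = 5


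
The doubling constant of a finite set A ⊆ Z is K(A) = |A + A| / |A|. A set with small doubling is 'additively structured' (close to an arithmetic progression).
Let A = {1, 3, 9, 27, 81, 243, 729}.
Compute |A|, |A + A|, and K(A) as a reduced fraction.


|A| = 7.
Compute A + A by enumerating all 49 pairs.
A + A = {2, 4, 6, 10, 12, 18, 28, 30, 36, 54, 82, 84, 90, 108, 162, 244, 246, 252, 270, 324, 486, 730, 732, 738, 756, 810, 972, 1458}, so |A + A| = 28.
K = |A + A| / |A| = 28/7 = 4/1 ≈ 4.0000.
Reference: AP of size 7 gives K = 13/7 ≈ 1.8571; a fully generic set of size 7 gives K ≈ 4.0000.

|A| = 7, |A + A| = 28, K = 28/7 = 4/1.


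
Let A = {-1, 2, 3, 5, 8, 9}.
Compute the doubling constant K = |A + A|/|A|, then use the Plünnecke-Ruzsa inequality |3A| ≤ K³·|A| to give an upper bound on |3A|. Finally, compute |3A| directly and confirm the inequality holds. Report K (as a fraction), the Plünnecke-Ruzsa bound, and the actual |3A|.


|A| = 6.
Step 1: Compute A + A by enumerating all 36 pairs.
A + A = {-2, 1, 2, 4, 5, 6, 7, 8, 10, 11, 12, 13, 14, 16, 17, 18}, so |A + A| = 16.
Step 2: Doubling constant K = |A + A|/|A| = 16/6 = 16/6 ≈ 2.6667.
Step 3: Plünnecke-Ruzsa gives |3A| ≤ K³·|A| = (2.6667)³ · 6 ≈ 113.7778.
Step 4: Compute 3A = A + A + A directly by enumerating all triples (a,b,c) ∈ A³; |3A| = 28.
Step 5: Check 28 ≤ 113.7778? Yes ✓.

K = 16/6, Plünnecke-Ruzsa bound K³|A| ≈ 113.7778, |3A| = 28, inequality holds.


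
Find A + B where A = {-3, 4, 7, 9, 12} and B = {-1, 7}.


A + B = {a + b : a ∈ A, b ∈ B}.
Enumerate all |A|·|B| = 5·2 = 10 pairs (a, b) and collect distinct sums.
a = -3: -3+-1=-4, -3+7=4
a = 4: 4+-1=3, 4+7=11
a = 7: 7+-1=6, 7+7=14
a = 9: 9+-1=8, 9+7=16
a = 12: 12+-1=11, 12+7=19
Collecting distinct sums: A + B = {-4, 3, 4, 6, 8, 11, 14, 16, 19}
|A + B| = 9

A + B = {-4, 3, 4, 6, 8, 11, 14, 16, 19}


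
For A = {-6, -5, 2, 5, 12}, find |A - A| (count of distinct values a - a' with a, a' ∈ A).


A - A = {a - a' : a, a' ∈ A}; |A| = 5.
Bounds: 2|A|-1 ≤ |A - A| ≤ |A|² - |A| + 1, i.e. 9 ≤ |A - A| ≤ 21.
Note: 0 ∈ A - A always (from a - a). The set is symmetric: if d ∈ A - A then -d ∈ A - A.
Enumerate nonzero differences d = a - a' with a > a' (then include -d):
Positive differences: {1, 3, 7, 8, 10, 11, 17, 18}
Full difference set: {0} ∪ (positive diffs) ∪ (negative diffs).
|A - A| = 1 + 2·8 = 17 (matches direct enumeration: 17).

|A - A| = 17


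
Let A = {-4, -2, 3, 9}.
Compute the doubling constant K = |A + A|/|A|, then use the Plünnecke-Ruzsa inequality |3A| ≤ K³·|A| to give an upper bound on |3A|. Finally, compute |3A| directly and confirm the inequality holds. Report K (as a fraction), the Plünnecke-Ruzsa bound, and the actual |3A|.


|A| = 4.
Step 1: Compute A + A by enumerating all 16 pairs.
A + A = {-8, -6, -4, -1, 1, 5, 6, 7, 12, 18}, so |A + A| = 10.
Step 2: Doubling constant K = |A + A|/|A| = 10/4 = 10/4 ≈ 2.5000.
Step 3: Plünnecke-Ruzsa gives |3A| ≤ K³·|A| = (2.5000)³ · 4 ≈ 62.5000.
Step 4: Compute 3A = A + A + A directly by enumerating all triples (a,b,c) ∈ A³; |3A| = 20.
Step 5: Check 20 ≤ 62.5000? Yes ✓.

K = 10/4, Plünnecke-Ruzsa bound K³|A| ≈ 62.5000, |3A| = 20, inequality holds.


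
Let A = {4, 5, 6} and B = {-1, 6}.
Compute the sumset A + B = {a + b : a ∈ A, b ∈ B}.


A + B = {a + b : a ∈ A, b ∈ B}.
Enumerate all |A|·|B| = 3·2 = 6 pairs (a, b) and collect distinct sums.
a = 4: 4+-1=3, 4+6=10
a = 5: 5+-1=4, 5+6=11
a = 6: 6+-1=5, 6+6=12
Collecting distinct sums: A + B = {3, 4, 5, 10, 11, 12}
|A + B| = 6

A + B = {3, 4, 5, 10, 11, 12}


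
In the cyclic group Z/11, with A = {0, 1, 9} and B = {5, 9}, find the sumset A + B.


Work in Z/11Z: reduce every sum a + b modulo 11.
Enumerate all 6 pairs:
a = 0: 0+5=5, 0+9=9
a = 1: 1+5=6, 1+9=10
a = 9: 9+5=3, 9+9=7
Distinct residues collected: {3, 5, 6, 7, 9, 10}
|A + B| = 6 (out of 11 total residues).

A + B = {3, 5, 6, 7, 9, 10}


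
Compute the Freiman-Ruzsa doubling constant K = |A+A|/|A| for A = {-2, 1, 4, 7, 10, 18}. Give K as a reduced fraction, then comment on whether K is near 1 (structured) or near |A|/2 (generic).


|A| = 6.
Compute A + A by enumerating all 36 pairs.
A + A = {-4, -1, 2, 5, 8, 11, 14, 16, 17, 19, 20, 22, 25, 28, 36}, so |A + A| = 15.
K = |A + A| / |A| = 15/6 = 5/2 ≈ 2.5000.
Reference: AP of size 6 gives K = 11/6 ≈ 1.8333; a fully generic set of size 6 gives K ≈ 3.5000.

|A| = 6, |A + A| = 15, K = 15/6 = 5/2.


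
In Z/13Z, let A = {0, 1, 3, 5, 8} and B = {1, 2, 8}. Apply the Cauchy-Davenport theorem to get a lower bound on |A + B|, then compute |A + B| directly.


Cauchy-Davenport: |A + B| ≥ min(p, |A| + |B| - 1) for A, B nonempty in Z/pZ.
|A| = 5, |B| = 3, p = 13.
CD lower bound = min(13, 5 + 3 - 1) = min(13, 7) = 7.
Compute A + B mod 13 directly:
a = 0: 0+1=1, 0+2=2, 0+8=8
a = 1: 1+1=2, 1+2=3, 1+8=9
a = 3: 3+1=4, 3+2=5, 3+8=11
a = 5: 5+1=6, 5+2=7, 5+8=0
a = 8: 8+1=9, 8+2=10, 8+8=3
A + B = {0, 1, 2, 3, 4, 5, 6, 7, 8, 9, 10, 11}, so |A + B| = 12.
Verify: 12 ≥ 7? Yes ✓.

CD lower bound = 7, actual |A + B| = 12.


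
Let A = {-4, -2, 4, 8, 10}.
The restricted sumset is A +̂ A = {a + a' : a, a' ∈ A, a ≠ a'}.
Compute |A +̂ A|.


Restricted sumset: A +̂ A = {a + a' : a ∈ A, a' ∈ A, a ≠ a'}.
Equivalently, take A + A and drop any sum 2a that is achievable ONLY as a + a for a ∈ A (i.e. sums representable only with equal summands).
Enumerate pairs (a, a') with a < a' (symmetric, so each unordered pair gives one sum; this covers all a ≠ a'):
  -4 + -2 = -6
  -4 + 4 = 0
  -4 + 8 = 4
  -4 + 10 = 6
  -2 + 4 = 2
  -2 + 8 = 6
  -2 + 10 = 8
  4 + 8 = 12
  4 + 10 = 14
  8 + 10 = 18
Collected distinct sums: {-6, 0, 2, 4, 6, 8, 12, 14, 18}
|A +̂ A| = 9
(Reference bound: |A +̂ A| ≥ 2|A| - 3 for |A| ≥ 2, with |A| = 5 giving ≥ 7.)

|A +̂ A| = 9


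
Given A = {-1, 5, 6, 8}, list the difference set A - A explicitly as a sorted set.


A - A = {a - a' : a, a' ∈ A}.
Compute a - a' for each ordered pair (a, a'):
a = -1: -1--1=0, -1-5=-6, -1-6=-7, -1-8=-9
a = 5: 5--1=6, 5-5=0, 5-6=-1, 5-8=-3
a = 6: 6--1=7, 6-5=1, 6-6=0, 6-8=-2
a = 8: 8--1=9, 8-5=3, 8-6=2, 8-8=0
Collecting distinct values (and noting 0 appears from a-a):
A - A = {-9, -7, -6, -3, -2, -1, 0, 1, 2, 3, 6, 7, 9}
|A - A| = 13

A - A = {-9, -7, -6, -3, -2, -1, 0, 1, 2, 3, 6, 7, 9}


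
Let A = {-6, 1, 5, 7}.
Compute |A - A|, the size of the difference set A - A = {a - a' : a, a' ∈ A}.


A - A = {a - a' : a, a' ∈ A}; |A| = 4.
Bounds: 2|A|-1 ≤ |A - A| ≤ |A|² - |A| + 1, i.e. 7 ≤ |A - A| ≤ 13.
Note: 0 ∈ A - A always (from a - a). The set is symmetric: if d ∈ A - A then -d ∈ A - A.
Enumerate nonzero differences d = a - a' with a > a' (then include -d):
Positive differences: {2, 4, 6, 7, 11, 13}
Full difference set: {0} ∪ (positive diffs) ∪ (negative diffs).
|A - A| = 1 + 2·6 = 13 (matches direct enumeration: 13).

|A - A| = 13


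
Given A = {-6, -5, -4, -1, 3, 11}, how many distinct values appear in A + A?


A + A = {a + a' : a, a' ∈ A}; |A| = 6.
General bounds: 2|A| - 1 ≤ |A + A| ≤ |A|(|A|+1)/2, i.e. 11 ≤ |A + A| ≤ 21.
Lower bound 2|A|-1 is attained iff A is an arithmetic progression.
Enumerate sums a + a' for a ≤ a' (symmetric, so this suffices):
a = -6: -6+-6=-12, -6+-5=-11, -6+-4=-10, -6+-1=-7, -6+3=-3, -6+11=5
a = -5: -5+-5=-10, -5+-4=-9, -5+-1=-6, -5+3=-2, -5+11=6
a = -4: -4+-4=-8, -4+-1=-5, -4+3=-1, -4+11=7
a = -1: -1+-1=-2, -1+3=2, -1+11=10
a = 3: 3+3=6, 3+11=14
a = 11: 11+11=22
Distinct sums: {-12, -11, -10, -9, -8, -7, -6, -5, -3, -2, -1, 2, 5, 6, 7, 10, 14, 22}
|A + A| = 18

|A + A| = 18


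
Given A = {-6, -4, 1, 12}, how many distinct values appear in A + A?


A + A = {a + a' : a, a' ∈ A}; |A| = 4.
General bounds: 2|A| - 1 ≤ |A + A| ≤ |A|(|A|+1)/2, i.e. 7 ≤ |A + A| ≤ 10.
Lower bound 2|A|-1 is attained iff A is an arithmetic progression.
Enumerate sums a + a' for a ≤ a' (symmetric, so this suffices):
a = -6: -6+-6=-12, -6+-4=-10, -6+1=-5, -6+12=6
a = -4: -4+-4=-8, -4+1=-3, -4+12=8
a = 1: 1+1=2, 1+12=13
a = 12: 12+12=24
Distinct sums: {-12, -10, -8, -5, -3, 2, 6, 8, 13, 24}
|A + A| = 10

|A + A| = 10


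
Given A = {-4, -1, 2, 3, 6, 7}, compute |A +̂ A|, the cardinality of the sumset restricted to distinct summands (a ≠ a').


Restricted sumset: A +̂ A = {a + a' : a ∈ A, a' ∈ A, a ≠ a'}.
Equivalently, take A + A and drop any sum 2a that is achievable ONLY as a + a for a ∈ A (i.e. sums representable only with equal summands).
Enumerate pairs (a, a') with a < a' (symmetric, so each unordered pair gives one sum; this covers all a ≠ a'):
  -4 + -1 = -5
  -4 + 2 = -2
  -4 + 3 = -1
  -4 + 6 = 2
  -4 + 7 = 3
  -1 + 2 = 1
  -1 + 3 = 2
  -1 + 6 = 5
  -1 + 7 = 6
  2 + 3 = 5
  2 + 6 = 8
  2 + 7 = 9
  3 + 6 = 9
  3 + 7 = 10
  6 + 7 = 13
Collected distinct sums: {-5, -2, -1, 1, 2, 3, 5, 6, 8, 9, 10, 13}
|A +̂ A| = 12
(Reference bound: |A +̂ A| ≥ 2|A| - 3 for |A| ≥ 2, with |A| = 6 giving ≥ 9.)

|A +̂ A| = 12


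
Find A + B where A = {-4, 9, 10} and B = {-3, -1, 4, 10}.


A + B = {a + b : a ∈ A, b ∈ B}.
Enumerate all |A|·|B| = 3·4 = 12 pairs (a, b) and collect distinct sums.
a = -4: -4+-3=-7, -4+-1=-5, -4+4=0, -4+10=6
a = 9: 9+-3=6, 9+-1=8, 9+4=13, 9+10=19
a = 10: 10+-3=7, 10+-1=9, 10+4=14, 10+10=20
Collecting distinct sums: A + B = {-7, -5, 0, 6, 7, 8, 9, 13, 14, 19, 20}
|A + B| = 11

A + B = {-7, -5, 0, 6, 7, 8, 9, 13, 14, 19, 20}


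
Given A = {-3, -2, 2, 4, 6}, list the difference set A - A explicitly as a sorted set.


A - A = {a - a' : a, a' ∈ A}.
Compute a - a' for each ordered pair (a, a'):
a = -3: -3--3=0, -3--2=-1, -3-2=-5, -3-4=-7, -3-6=-9
a = -2: -2--3=1, -2--2=0, -2-2=-4, -2-4=-6, -2-6=-8
a = 2: 2--3=5, 2--2=4, 2-2=0, 2-4=-2, 2-6=-4
a = 4: 4--3=7, 4--2=6, 4-2=2, 4-4=0, 4-6=-2
a = 6: 6--3=9, 6--2=8, 6-2=4, 6-4=2, 6-6=0
Collecting distinct values (and noting 0 appears from a-a):
A - A = {-9, -8, -7, -6, -5, -4, -2, -1, 0, 1, 2, 4, 5, 6, 7, 8, 9}
|A - A| = 17

A - A = {-9, -8, -7, -6, -5, -4, -2, -1, 0, 1, 2, 4, 5, 6, 7, 8, 9}


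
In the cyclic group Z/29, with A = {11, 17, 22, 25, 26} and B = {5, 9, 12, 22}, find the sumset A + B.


Work in Z/29Z: reduce every sum a + b modulo 29.
Enumerate all 20 pairs:
a = 11: 11+5=16, 11+9=20, 11+12=23, 11+22=4
a = 17: 17+5=22, 17+9=26, 17+12=0, 17+22=10
a = 22: 22+5=27, 22+9=2, 22+12=5, 22+22=15
a = 25: 25+5=1, 25+9=5, 25+12=8, 25+22=18
a = 26: 26+5=2, 26+9=6, 26+12=9, 26+22=19
Distinct residues collected: {0, 1, 2, 4, 5, 6, 8, 9, 10, 15, 16, 18, 19, 20, 22, 23, 26, 27}
|A + B| = 18 (out of 29 total residues).

A + B = {0, 1, 2, 4, 5, 6, 8, 9, 10, 15, 16, 18, 19, 20, 22, 23, 26, 27}


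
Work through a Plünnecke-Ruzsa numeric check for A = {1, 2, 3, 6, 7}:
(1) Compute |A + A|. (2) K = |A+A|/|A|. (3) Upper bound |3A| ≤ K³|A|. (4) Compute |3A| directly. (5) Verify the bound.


|A| = 5.
Step 1: Compute A + A by enumerating all 25 pairs.
A + A = {2, 3, 4, 5, 6, 7, 8, 9, 10, 12, 13, 14}, so |A + A| = 12.
Step 2: Doubling constant K = |A + A|/|A| = 12/5 = 12/5 ≈ 2.4000.
Step 3: Plünnecke-Ruzsa gives |3A| ≤ K³·|A| = (2.4000)³ · 5 ≈ 69.1200.
Step 4: Compute 3A = A + A + A directly by enumerating all triples (a,b,c) ∈ A³; |3A| = 19.
Step 5: Check 19 ≤ 69.1200? Yes ✓.

K = 12/5, Plünnecke-Ruzsa bound K³|A| ≈ 69.1200, |3A| = 19, inequality holds.
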